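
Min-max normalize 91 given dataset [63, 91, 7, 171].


min=7, max=171
(91-7)/(171-7) = 84/164 = 0.5122

0.5122


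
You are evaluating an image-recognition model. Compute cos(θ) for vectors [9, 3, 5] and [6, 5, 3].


A·B = 9·6 + 3·5 + 5·3 = 84
‖A‖ = √115 = 10.7238, ‖B‖ = √70 = 8.3666
cos = 84/(√115·√70) = 84/√8050 = 0.9362

0.9362


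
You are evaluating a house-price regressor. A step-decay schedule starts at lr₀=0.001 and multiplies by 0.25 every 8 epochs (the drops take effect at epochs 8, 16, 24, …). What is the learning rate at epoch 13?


n_drops = ⌊13/8⌋ = 1
lr = 0.001·0.25^1 = 0.001·0.25 = 0.00025

0.00025


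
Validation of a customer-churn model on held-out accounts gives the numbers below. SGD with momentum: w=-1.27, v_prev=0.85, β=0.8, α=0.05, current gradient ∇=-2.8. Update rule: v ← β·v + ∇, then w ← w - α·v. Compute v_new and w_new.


v_new = 0.8·0.85 - 2.8 = 0.68 - 2.8 = -2.12
w_new = -1.27 - 0.05·-2.12 = -1.27 + 0.106 = -1.164

v_new=-2.12, w_new=-1.164


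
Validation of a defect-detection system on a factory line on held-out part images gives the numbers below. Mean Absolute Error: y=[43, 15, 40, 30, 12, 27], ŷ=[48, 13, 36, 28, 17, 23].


Absolute errors: |43-48|=5, |15-13|=2, |40-36|=4, |30-28|=2, |12-17|=5, |27-23|=4
Sum = 22
MAE = 22/6 = 11/3

11/3


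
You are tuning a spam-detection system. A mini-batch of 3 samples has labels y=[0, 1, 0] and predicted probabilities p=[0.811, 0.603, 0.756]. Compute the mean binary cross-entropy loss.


L[0] = -ln(1-0.811) = -ln(0.189) = 1.666
L[1] = -ln(0.603) = 0.5058
L[2] = -ln(1-0.756) = -ln(0.244) = 1.4106
mean = (1.666 + 0.5058 + 1.4106)/3 = 1.1941

1.1941


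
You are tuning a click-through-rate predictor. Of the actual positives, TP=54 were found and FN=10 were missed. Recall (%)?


Recall = TP/(TP+FN)
= 54/(54+10)
= 54/64 = 84.38%

84.38%


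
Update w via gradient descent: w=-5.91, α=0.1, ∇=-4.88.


w_new = w - α·∇
= -5.91 - 0.1·-4.88
= -5.91 + 0.488
= -5.422

-5.422


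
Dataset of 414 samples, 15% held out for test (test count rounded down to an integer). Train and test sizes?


Test = ⌊414·15/100⌋ = 62
Train = 414 - 62 = 352

Train: 352, Test: 62


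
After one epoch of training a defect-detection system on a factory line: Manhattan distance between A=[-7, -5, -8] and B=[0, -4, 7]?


d = |-7-0| + |-5+ 4| + |-8-7|
  = 7 + 1 + 15
  = 23

23


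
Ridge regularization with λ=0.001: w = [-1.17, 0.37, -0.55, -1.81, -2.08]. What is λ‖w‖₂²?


‖w‖₂² = (-1.17)² + (0.37)² + (-0.55)² + (-1.81)² + (-2.08)²
     = 1.3689 + 0.1369 + 0.3025 + 3.2761 + 4.3264
     = 9.4108
λ·‖w‖₂² = 0.001·9.4108 = 0.009411

0.009411


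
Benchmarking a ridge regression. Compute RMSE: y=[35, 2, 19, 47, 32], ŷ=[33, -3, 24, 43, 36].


MSE = 86/5 = 17.2
RMSE = √(86/5) = 4.1473

4.1473


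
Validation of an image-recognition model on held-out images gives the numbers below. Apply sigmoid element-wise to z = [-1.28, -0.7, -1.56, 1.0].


σ(-1.28) = 1/(1+e^1.28) = 0.2176
σ(-0.7) = 1/(1+e^0.7) = 0.3318
σ(-1.56) = 1/(1+e^1.56) = 0.1736
σ(1.0) = 1/(1+e^-1.0) = 0.7311
result = [0.2176, 0.3318, 0.1736, 0.7311]

[0.2176, 0.3318, 0.1736, 0.7311]


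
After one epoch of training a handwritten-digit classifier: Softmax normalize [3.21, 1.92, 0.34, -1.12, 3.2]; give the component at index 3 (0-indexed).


Exponentials: e^3.21=24.7791, e^1.92=6.821, e^0.34=1.4049, e^-1.12=0.3263, e^3.2=24.5325
Sum = 57.8638
Softmax = [0.4282, 0.1179, 0.0243, 0.0056, 0.424]
p[3] = 0.3263/57.8638 = 0.0056

0.0056


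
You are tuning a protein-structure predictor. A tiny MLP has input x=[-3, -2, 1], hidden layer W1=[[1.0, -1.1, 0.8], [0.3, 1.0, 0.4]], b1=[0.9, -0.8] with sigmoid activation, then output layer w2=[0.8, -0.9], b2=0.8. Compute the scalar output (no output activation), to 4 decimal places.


z1[0] = (1.0)·(-3) + (-1.1)·(-2) + (0.8)·(1) + 0.9 = 0.9
z1[1] = (0.3)·(-3) + (1.0)·(-2) + (0.4)·(1) - 0.8 = -3.3
h = sigmoid(z1) = [0.7109, 0.0356]
output = (0.8)·(0.7109) + (-0.9)·(0.0356) + 0.8 = 1.3367

1.3367


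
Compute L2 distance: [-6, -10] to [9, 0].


d = √((-6-9)² + (-10-0)²)
  = √(225 + 100)
  = √325 = 18.0278

18.0278


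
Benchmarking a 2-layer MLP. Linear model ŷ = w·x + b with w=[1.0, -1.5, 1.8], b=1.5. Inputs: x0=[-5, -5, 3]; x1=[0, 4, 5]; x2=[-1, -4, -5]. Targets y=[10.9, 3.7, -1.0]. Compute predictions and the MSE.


ŷ0 = (1.0)·(-5) + (-1.5)·(-5) + (1.8)·(3) + 1.5 = 9.4
ŷ1 = (1.0)·(0) + (-1.5)·(4) + (1.8)·(5) + 1.5 = 4.5
ŷ2 = (1.0)·(-1) + (-1.5)·(-4) + (1.8)·(-5) + 1.5 = -2.5
errors² = [2.25, 0.64, 2.25]
MSE = 5.1400/3 = 1.7133

1.7133


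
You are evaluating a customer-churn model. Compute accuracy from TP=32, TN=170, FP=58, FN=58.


Accuracy = (TP+TN)/(TP+TN+FP+FN)
= (32+170)/(318)
= 202/318 = 63.52%

63.52%


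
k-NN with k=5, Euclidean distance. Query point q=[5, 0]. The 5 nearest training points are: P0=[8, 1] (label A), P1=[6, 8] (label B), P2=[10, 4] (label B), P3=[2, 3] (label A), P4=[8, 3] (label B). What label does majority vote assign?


d(q,P0) = 3.1623  (label A)
d(q,P1) = 8.0623  (label B)
d(q,P2) = 6.4031  (label B)
d(q,P3) = 4.2426  (label A)
d(q,P4) = 4.2426  (label B)
Votes: A=2, B=3
Majority → B

B


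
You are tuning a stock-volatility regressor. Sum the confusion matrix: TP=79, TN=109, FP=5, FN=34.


Total = TP + TN + FP + FN
= 79 + 109 + 5 + 34
= 227
(Predicted positive: 84, predicted negative: 143)

227


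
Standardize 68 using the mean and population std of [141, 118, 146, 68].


μ = 118.25, σ = 30.8737
z = (68 - 118.25)/30.8737 = -1.6276

-1.6276


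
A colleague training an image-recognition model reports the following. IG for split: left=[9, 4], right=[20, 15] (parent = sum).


Parent = [29, 19], H_parent = 0.9685
H_left = 0.8905 (n=13), H_right = 0.9852 (n=35)
H_children = (13/48)·0.8905 + (35/48)·0.9852 = 0.9596
IG = 0.9685 - 0.9596 = 0.0089

0.0089


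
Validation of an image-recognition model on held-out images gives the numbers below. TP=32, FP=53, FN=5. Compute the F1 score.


Precision = 32/85 = 0.3765
Recall = 32/37 = 0.8649
F1 = 2·P·R/(P+R) = 2·TP/(2·TP+FP+FN) = 64/(64+53+5) = 64/122 = 0.5246

0.5246


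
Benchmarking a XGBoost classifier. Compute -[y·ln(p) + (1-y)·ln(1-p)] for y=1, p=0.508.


BCE = -[y·ln(p) + (1-y)·ln(1-p)]
= -1·ln(0.508) - 0
= -ln(0.508) = 0.6773

0.6773


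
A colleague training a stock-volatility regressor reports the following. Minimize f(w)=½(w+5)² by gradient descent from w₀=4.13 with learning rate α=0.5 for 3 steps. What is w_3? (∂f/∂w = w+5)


step 1: grad = 4.13+5 = 9.13; w = 4.13 - 0.5·(9.13) = -0.435
step 2: grad = -0.435+5 = 4.565; w = -0.435 - 0.5·(4.565) = -2.7175
step 3: grad = -2.7175+5 = 2.2825; w = -2.7175 - 0.5·(2.2825) = -3.85875

-3.85875


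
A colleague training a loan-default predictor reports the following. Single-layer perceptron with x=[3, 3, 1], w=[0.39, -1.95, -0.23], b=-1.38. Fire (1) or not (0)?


z = (3)·(0.39) + (3)·(-1.95) + (1)·(-0.23) - 1.38
  = -6.29
step(z) = 0 (z<0)

0


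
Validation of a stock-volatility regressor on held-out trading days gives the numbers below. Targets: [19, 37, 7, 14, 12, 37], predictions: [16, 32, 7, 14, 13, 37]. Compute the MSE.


Squared errors: (19-16)²=9, (37-32)²=25, (7-7)²=0, (14-14)²=0, (12-13)²=1, (37-37)²=0
Sum = 35
MSE = 35/6 = 35/6

35/6


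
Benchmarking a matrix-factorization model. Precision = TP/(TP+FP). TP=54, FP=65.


Precision = TP/(TP+FP)
= 54/(54+65)
= 54/119 = 45.38%

45.38%


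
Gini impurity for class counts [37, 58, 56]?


Probabilities: [37/151, 58/151, 56/151] ≈ [0.245, 0.3841, 0.3709]
Σpᵢ² = (1369 + 3364 + 3136)/151² = 7869/22801
Gini = 1 - Σpᵢ² = 1 - 7869/22801 = 0.6549

0.6549


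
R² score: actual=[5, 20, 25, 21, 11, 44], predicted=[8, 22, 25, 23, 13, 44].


ȳ = 21
SS_res = Σ(y-ŷ)² = 21
SS_tot = Σ(y-ȳ)² = 902
R² = 1 - SS_res/SS_tot = 1 - 0.0233 = 0.9767

0.9767


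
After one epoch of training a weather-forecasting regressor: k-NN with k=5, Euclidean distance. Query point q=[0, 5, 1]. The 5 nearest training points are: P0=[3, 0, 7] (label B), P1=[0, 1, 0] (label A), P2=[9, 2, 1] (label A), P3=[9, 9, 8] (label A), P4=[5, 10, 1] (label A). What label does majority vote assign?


d(q,P0) = 8.3666  (label B)
d(q,P1) = 4.1231  (label A)
d(q,P2) = 9.4868  (label A)
d(q,P3) = 12.083  (label A)
d(q,P4) = 7.0711  (label A)
Votes: A=4, B=1
Majority → A

A


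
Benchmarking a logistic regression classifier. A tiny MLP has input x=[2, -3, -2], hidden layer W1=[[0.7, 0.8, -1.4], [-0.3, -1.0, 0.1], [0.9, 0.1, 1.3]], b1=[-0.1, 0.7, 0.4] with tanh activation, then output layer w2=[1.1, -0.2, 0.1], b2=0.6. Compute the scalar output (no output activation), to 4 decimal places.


z1[0] = (0.7)·(2) + (0.8)·(-3) + (-1.4)·(-2) - 0.1 = 1.7
z1[1] = (-0.3)·(2) + (-1.0)·(-3) + (0.1)·(-2) + 0.7 = 2.9
z1[2] = (0.9)·(2) + (0.1)·(-3) + (1.3)·(-2) + 0.4 = -0.7
h = tanh(z1) = [0.9354, 0.994, -0.6044]
output = (1.1)·(0.9354) + (-0.2)·(0.994) + (0.1)·(-0.6044) + 0.6 = 1.3697

1.3697


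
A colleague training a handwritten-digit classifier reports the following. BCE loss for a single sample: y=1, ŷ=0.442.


BCE = -[y·ln(p) + (1-y)·ln(1-p)]
= -1·ln(0.442) - 0
= -ln(0.442) = 0.8164

0.8164


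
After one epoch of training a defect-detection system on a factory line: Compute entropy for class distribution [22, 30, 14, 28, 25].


Probabilities: [22/119, 30/119, 14/119, 28/119, 25/119] ≈ [0.1849, 0.2521, 0.1176, 0.2353, 0.2101]
H = -((22/119)·log₂(22/119) + (30/119)·log₂(30/119) + (14/119)·log₂(14/119) + (28/119)·log₂(28/119) + (25/119)·log₂(25/119))
  = 2.2787 bits

2.2787 bits


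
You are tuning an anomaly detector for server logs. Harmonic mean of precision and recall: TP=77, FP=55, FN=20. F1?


Precision = 77/132 = 0.5833
Recall = 77/97 = 0.7938
F1 = 2·P·R/(P+R) = 2·TP/(2·TP+FP+FN) = 154/(154+55+20) = 154/229 = 0.6725

0.6725


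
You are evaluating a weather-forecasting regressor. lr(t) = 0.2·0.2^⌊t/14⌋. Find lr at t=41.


n_drops = ⌊41/14⌋ = 2
lr = 0.2·0.2^2 = 0.2·0.04 = 0.008

0.008


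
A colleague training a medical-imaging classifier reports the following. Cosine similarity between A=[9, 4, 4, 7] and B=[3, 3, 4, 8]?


A·B = 9·3 + 4·3 + 4·4 + 7·8 = 111
‖A‖ = √162 = 12.7279, ‖B‖ = √98 = 9.8995
cos = 111/(√162·√98) = 111/√15876 = 0.881

0.881


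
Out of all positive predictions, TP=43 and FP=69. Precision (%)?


Precision = TP/(TP+FP)
= 43/(43+69)
= 43/112 = 38.39%

38.39%


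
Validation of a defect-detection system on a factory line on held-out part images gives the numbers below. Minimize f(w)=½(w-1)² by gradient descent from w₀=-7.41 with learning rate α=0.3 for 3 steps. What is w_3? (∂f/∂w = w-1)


step 1: grad = -7.41-1 = -8.41; w = -7.41 - 0.3·(-8.41) = -4.887
step 2: grad = -4.887-1 = -5.887; w = -4.887 - 0.3·(-5.887) = -3.1209
step 3: grad = -3.1209-1 = -4.1209; w = -3.1209 - 0.3·(-4.1209) = -1.88463

-1.88463


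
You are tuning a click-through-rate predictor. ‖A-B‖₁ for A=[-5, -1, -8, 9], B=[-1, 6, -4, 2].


d = |-5+ 1| + |-1-6| + |-8+ 4| + |9-2|
  = 4 + 7 + 4 + 7
  = 22

22


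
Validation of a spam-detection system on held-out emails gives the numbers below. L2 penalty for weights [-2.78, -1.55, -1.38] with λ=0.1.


‖w‖₂² = (-2.78)² + (-1.55)² + (-1.38)²
     = 7.7284 + 2.4025 + 1.9044
     = 12.0353
λ·‖w‖₂² = 0.1·12.0353 = 1.20353

1.20353


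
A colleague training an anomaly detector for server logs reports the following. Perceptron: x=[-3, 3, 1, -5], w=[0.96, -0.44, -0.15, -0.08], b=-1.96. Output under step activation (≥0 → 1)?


z = (-3)·(0.96) + (3)·(-0.44) + (1)·(-0.15) + (-5)·(-0.08) - 1.96
  = -5.91
step(z) = 0 (z<0)

0


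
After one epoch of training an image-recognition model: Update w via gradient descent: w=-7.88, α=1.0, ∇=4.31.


w_new = w - α·∇
= -7.88 - 1.0·4.31
= -7.88 - 4.31
= -12.19

-12.19


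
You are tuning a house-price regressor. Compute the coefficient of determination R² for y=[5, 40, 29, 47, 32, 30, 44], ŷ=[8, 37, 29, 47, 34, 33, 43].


ȳ = 32.4286
SS_res = Σ(y-ŷ)² = 32
SS_tot = Σ(y-ȳ)² = 1173.71
R² = 1 - SS_res/SS_tot = 1 - 0.0273 = 0.9727

0.9727


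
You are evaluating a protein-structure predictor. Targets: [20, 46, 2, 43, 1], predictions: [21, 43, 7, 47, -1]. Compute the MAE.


Absolute errors: |20-21|=1, |46-43|=3, |2-7|=5, |43-47|=4, |1+ 1|=2
Sum = 15
MAE = 15/5 = 3

3


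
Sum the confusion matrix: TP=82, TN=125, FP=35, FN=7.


Total = TP + TN + FP + FN
= 82 + 125 + 35 + 7
= 249
(Predicted positive: 117, predicted negative: 132)

249


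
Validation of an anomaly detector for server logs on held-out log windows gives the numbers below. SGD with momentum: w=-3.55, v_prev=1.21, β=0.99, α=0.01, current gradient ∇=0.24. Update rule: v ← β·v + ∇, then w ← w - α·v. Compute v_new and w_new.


v_new = 0.99·1.21 + 0.24 = 1.1979 + 0.24 = 1.4379
w_new = -3.55 - 0.01·1.4379 = -3.55 - 0.014379 = -3.564379

v_new=1.4379, w_new=-3.564379


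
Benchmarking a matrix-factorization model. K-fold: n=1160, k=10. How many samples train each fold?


Fold size = 1160/10 = 116
Training per fold = 1160 - 116 = 1044

1044


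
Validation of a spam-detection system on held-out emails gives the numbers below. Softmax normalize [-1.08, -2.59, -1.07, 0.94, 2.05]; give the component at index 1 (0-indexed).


Exponentials: e^-1.08=0.3396, e^-2.59=0.075, e^-1.07=0.343, e^0.94=2.56, e^2.05=7.7679
Sum = 11.0855
Softmax = [0.0306, 0.0068, 0.0309, 0.2309, 0.7007]
p[1] = 0.075/11.0855 = 0.0068

0.0068


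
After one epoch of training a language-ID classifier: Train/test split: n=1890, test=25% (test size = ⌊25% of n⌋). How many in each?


Test = ⌊1890·25/100⌋ = 472
Train = 1890 - 472 = 1418

Train: 1418, Test: 472


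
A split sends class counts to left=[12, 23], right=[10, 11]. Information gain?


Parent = [22, 34], H_parent = 0.9666
H_left = 0.9275 (n=35), H_right = 0.9984 (n=21)
H_children = (35/56)·0.9275 + (21/56)·0.9984 = 0.9541
IG = 0.9666 - 0.9541 = 0.0125

0.0125


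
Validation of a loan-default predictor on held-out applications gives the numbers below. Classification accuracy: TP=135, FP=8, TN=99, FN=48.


Accuracy = (TP+TN)/(TP+TN+FP+FN)
= (135+99)/(290)
= 234/290 = 80.69%

80.69%


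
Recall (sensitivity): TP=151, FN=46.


Recall = TP/(TP+FN)
= 151/(151+46)
= 151/197 = 76.65%

76.65%


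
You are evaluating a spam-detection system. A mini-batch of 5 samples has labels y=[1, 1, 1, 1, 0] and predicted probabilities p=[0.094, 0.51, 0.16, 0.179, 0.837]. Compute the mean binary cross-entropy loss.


L[0] = -ln(0.094) = 2.3645
L[1] = -ln(0.51) = 0.6733
L[2] = -ln(0.16) = 1.8326
L[3] = -ln(0.179) = 1.7204
L[4] = -ln(1-0.837) = -ln(0.163) = 1.814
mean = (2.3645 + 0.6733 + 1.8326 + 1.7204 + 1.814)/5 = 1.681

1.681


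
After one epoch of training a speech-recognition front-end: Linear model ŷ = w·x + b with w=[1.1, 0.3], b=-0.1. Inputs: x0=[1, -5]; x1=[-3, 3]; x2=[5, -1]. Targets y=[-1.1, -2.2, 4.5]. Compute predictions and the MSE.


ŷ0 = (1.1)·(1) + (0.3)·(-5) - 0.1 = -0.5
ŷ1 = (1.1)·(-3) + (0.3)·(3) - 0.1 = -2.5
ŷ2 = (1.1)·(5) + (0.3)·(-1) - 0.1 = 5.1
errors² = [0.36, 0.09, 0.36]
MSE = 0.8100/3 = 0.27

0.27


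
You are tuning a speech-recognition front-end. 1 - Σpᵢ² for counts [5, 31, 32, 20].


Probabilities: [5/88, 31/88, 32/88, 20/88] ≈ [0.0568, 0.3523, 0.3636, 0.2273]
Σpᵢ² = (25 + 961 + 1024 + 400)/88² = 2410/7744
Gini = 1 - Σpᵢ² = 1 - 2410/7744 = 0.6888

0.6888


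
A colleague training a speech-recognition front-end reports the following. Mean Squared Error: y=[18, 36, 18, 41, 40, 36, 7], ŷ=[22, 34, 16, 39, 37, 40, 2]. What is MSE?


Squared errors: (18-22)²=16, (36-34)²=4, (18-16)²=4, (41-39)²=4, (40-37)²=9, (36-40)²=16, (7-2)²=25
Sum = 78
MSE = 78/7 = 78/7

78/7


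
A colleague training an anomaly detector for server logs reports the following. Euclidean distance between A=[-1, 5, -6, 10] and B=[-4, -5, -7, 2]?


d = √((-1+ 4)² + (5+ 5)² + (-6+ 7)² + (10-2)²)
  = √(9 + 100 + 1 + 64)
  = √174 = 13.1909

13.1909


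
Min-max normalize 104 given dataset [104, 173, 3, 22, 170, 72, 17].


min=3, max=173
(104-3)/(173-3) = 101/170 = 0.5941

0.5941


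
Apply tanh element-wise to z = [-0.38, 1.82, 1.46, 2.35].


tanh(-0.38) = -0.3627
tanh(1.82) = 0.9488
tanh(1.46) = 0.8977
tanh(2.35) = 0.982
result = [-0.3627, 0.9488, 0.8977, 0.982]

[-0.3627, 0.9488, 0.8977, 0.982]


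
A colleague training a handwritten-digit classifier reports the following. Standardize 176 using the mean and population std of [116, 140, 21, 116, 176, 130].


μ = 116.5, σ = 47.2502
z = (176 - 116.5)/47.2502 = 1.2593

1.2593


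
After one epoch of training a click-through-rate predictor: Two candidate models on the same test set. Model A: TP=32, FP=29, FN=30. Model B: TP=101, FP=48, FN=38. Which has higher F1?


Model A: P=32/61=0.5246, R=32/62=0.5161, F1=2PR/(P+R)=2TP/(2TP+FP+FN)=64/123=0.5203
Model B: P=101/149=0.6779, R=101/139=0.7266, F1=2PR/(P+R)=2TP/(2TP+FP+FN)=202/288=0.7014
0.5203 < 0.7014 → Model B

Model B


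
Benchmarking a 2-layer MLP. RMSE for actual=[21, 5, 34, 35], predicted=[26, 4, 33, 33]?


MSE = 31/4 = 7.75
RMSE = √(31/4) = 2.7839

2.7839


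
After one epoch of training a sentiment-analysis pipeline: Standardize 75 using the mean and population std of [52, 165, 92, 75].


μ = 96, σ = 42.2907
z = (75 - 96)/42.2907 = -0.4966

-0.4966


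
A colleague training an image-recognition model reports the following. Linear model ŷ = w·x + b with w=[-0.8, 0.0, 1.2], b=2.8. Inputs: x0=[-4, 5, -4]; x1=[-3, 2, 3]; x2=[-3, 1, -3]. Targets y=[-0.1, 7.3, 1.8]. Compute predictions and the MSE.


ŷ0 = (-0.8)·(-4) + (0.0)·(5) + (1.2)·(-4) + 2.8 = 1.2
ŷ1 = (-0.8)·(-3) + (0.0)·(2) + (1.2)·(3) + 2.8 = 8.8
ŷ2 = (-0.8)·(-3) + (0.0)·(1) + (1.2)·(-3) + 2.8 = 1.6
errors² = [1.69, 2.25, 0.04]
MSE = 3.9800/3 = 1.3267

1.3267


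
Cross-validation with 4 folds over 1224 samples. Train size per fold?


Fold size = 1224/4 = 306
Training per fold = 1224 - 306 = 918

918


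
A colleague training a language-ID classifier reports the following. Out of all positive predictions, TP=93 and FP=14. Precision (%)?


Precision = TP/(TP+FP)
= 93/(93+14)
= 93/107 = 86.92%

86.92%


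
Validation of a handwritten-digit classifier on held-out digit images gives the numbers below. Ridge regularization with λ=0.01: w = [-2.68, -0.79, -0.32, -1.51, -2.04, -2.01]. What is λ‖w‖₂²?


‖w‖₂² = (-2.68)² + (-0.79)² + (-0.32)² + (-1.51)² + (-2.04)² + (-2.01)²
     = 7.1824 + 0.6241 + 0.1024 + 2.2801 + 4.1616 + 4.0401
     = 18.3907
λ·‖w‖₂² = 0.01·18.3907 = 0.183907

0.183907


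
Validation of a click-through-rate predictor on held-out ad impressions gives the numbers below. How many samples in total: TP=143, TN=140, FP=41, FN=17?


Total = TP + TN + FP + FN
= 143 + 140 + 41 + 17
= 341
(Predicted positive: 184, predicted negative: 157)

341


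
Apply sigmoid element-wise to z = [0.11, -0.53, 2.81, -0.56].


σ(0.11) = 1/(1+e^-0.11) = 0.5275
σ(-0.53) = 1/(1+e^0.53) = 0.3705
σ(2.81) = 1/(1+e^-2.81) = 0.9432
σ(-0.56) = 1/(1+e^0.56) = 0.3635
result = [0.5275, 0.3705, 0.9432, 0.3635]

[0.5275, 0.3705, 0.9432, 0.3635]


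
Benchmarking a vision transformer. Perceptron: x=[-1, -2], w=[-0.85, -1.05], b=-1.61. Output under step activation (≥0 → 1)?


z = (-1)·(-0.85) + (-2)·(-1.05) - 1.61
  = 1.34
step(z) = 1 (z≥0)

1


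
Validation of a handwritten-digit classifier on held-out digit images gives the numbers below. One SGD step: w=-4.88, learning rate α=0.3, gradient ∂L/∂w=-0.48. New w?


w_new = w - α·∇
= -4.88 - 0.3·-0.48
= -4.88 + 0.144
= -4.736

-4.736


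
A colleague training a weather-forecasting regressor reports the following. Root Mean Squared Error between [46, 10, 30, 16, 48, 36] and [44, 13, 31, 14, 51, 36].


MSE = 27/6 = 4.5
RMSE = √(27/6) = 2.1213

2.1213


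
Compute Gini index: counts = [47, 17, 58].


Probabilities: [47/122, 17/122, 58/122] ≈ [0.3852, 0.1393, 0.4754]
Σpᵢ² = (2209 + 289 + 3364)/122² = 5862/14884
Gini = 1 - Σpᵢ² = 1 - 5862/14884 = 0.6062

0.6062


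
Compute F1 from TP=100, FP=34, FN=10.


Precision = 100/134 = 0.7463
Recall = 100/110 = 0.9091
F1 = 2·P·R/(P+R) = 2·TP/(2·TP+FP+FN) = 200/(200+34+10) = 200/244 = 0.8197

0.8197


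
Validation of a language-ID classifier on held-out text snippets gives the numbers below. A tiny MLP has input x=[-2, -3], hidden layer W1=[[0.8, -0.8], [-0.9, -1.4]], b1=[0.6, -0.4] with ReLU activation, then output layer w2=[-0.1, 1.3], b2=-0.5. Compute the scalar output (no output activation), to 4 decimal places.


z1[0] = (0.8)·(-2) + (-0.8)·(-3) + 0.6 = 1.4
z1[1] = (-0.9)·(-2) + (-1.4)·(-3) - 0.4 = 5.6
h = ReLU(z1) = [1.4, 5.6]
output = (-0.1)·(1.4) + (1.3)·(5.6) - 0.5 = 6.64

6.64


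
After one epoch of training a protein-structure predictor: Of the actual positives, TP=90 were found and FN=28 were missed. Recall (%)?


Recall = TP/(TP+FN)
= 90/(90+28)
= 90/118 = 76.27%

76.27%


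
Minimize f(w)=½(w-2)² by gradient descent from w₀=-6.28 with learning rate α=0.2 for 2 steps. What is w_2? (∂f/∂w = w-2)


step 1: grad = -6.28-2 = -8.28; w = -6.28 - 0.2·(-8.28) = -4.624
step 2: grad = -4.624-2 = -6.624; w = -4.624 - 0.2·(-6.624) = -3.2992

-3.2992


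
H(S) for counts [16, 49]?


Probabilities: [16/65, 49/65] ≈ [0.2462, 0.7538]
H = -((16/65)·log₂(16/65) + (49/65)·log₂(49/65))
  = 0.8051 bits

0.8051 bits


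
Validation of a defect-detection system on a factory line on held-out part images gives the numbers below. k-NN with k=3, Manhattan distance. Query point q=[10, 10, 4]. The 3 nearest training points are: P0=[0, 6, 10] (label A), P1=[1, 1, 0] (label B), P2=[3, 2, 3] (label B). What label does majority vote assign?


d(q,P0) = 20  (label A)
d(q,P1) = 22  (label B)
d(q,P2) = 16  (label B)
Votes: A=1, B=2
Majority → B

B


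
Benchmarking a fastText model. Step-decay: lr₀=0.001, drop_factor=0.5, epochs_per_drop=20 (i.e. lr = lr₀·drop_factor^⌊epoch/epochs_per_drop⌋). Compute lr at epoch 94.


n_drops = ⌊94/20⌋ = 4
lr = 0.001·0.5^4 = 0.001·0.0625 = 0.0000625

0.0000625


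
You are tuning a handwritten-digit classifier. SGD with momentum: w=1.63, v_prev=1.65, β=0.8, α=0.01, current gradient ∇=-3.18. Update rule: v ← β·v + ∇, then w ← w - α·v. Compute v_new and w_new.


v_new = 0.8·1.65 - 3.18 = 1.32 - 3.18 = -1.86
w_new = 1.63 - 0.01·-1.86 = 1.63 + 0.0186 = 1.6486

v_new=-1.86, w_new=1.6486


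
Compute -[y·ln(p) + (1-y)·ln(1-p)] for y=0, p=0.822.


BCE = -[y·ln(p) + (1-y)·ln(1-p)]
= -0 - 1·ln(1-0.822)
= -ln(0.178) = 1.726

1.726


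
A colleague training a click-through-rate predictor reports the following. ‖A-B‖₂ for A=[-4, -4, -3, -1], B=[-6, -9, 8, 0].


d = √((-4+ 6)² + (-4+ 9)² + (-3-8)² + (-1-0)²)
  = √(4 + 25 + 121 + 1)
  = √151 = 12.2882

12.2882


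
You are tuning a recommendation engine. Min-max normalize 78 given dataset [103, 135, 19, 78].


min=19, max=135
(78-19)/(135-19) = 59/116 = 0.5086

0.5086


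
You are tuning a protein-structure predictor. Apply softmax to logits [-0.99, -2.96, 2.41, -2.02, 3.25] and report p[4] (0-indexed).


Exponentials: e^-0.99=0.3716, e^-2.96=0.0518, e^2.41=11.134, e^-2.02=0.1327, e^3.25=25.7903
Sum = 37.4804
Softmax = [0.0099, 0.0014, 0.2971, 0.0035, 0.6881]
p[4] = 25.7903/37.4804 = 0.6881

0.6881


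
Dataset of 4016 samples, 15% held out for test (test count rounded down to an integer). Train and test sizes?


Test = ⌊4016·15/100⌋ = 602
Train = 4016 - 602 = 3414

Train: 3414, Test: 602


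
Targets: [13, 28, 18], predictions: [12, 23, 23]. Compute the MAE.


Absolute errors: |13-12|=1, |28-23|=5, |18-23|=5
Sum = 11
MAE = 11/3 = 11/3

11/3


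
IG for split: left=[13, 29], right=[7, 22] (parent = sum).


Parent = [20, 51], H_parent = 0.8577
H_left = 0.8926 (n=42), H_right = 0.7973 (n=29)
H_children = (42/71)·0.8926 + (29/71)·0.7973 = 0.8537
IG = 0.8577 - 0.8537 = 0.004

0.004


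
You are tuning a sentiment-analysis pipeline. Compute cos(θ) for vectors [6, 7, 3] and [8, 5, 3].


A·B = 6·8 + 7·5 + 3·3 = 92
‖A‖ = √94 = 9.6954, ‖B‖ = √98 = 9.8995
cos = 92/(√94·√98) = 92/√9212 = 0.9585

0.9585


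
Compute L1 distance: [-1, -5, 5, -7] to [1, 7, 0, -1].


d = |-1-1| + |-5-7| + |5-0| + |-7+ 1|
  = 2 + 12 + 5 + 6
  = 25

25


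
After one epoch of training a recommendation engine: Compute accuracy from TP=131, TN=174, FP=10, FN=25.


Accuracy = (TP+TN)/(TP+TN+FP+FN)
= (131+174)/(340)
= 305/340 = 89.71%

89.71%


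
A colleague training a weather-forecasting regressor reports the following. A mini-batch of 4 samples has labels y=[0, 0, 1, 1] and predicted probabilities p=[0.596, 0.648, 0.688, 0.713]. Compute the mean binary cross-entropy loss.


L[0] = -ln(1-0.596) = -ln(0.404) = 0.9063
L[1] = -ln(1-0.648) = -ln(0.352) = 1.0441
L[2] = -ln(0.688) = 0.374
L[3] = -ln(0.713) = 0.3383
mean = (0.9063 + 1.0441 + 0.374 + 0.3383)/4 = 0.6657

0.6657


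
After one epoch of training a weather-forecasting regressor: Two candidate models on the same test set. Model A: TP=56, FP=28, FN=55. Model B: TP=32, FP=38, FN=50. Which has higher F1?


Model A: P=56/84=0.6667, R=56/111=0.5045, F1=2PR/(P+R)=2TP/(2TP+FP+FN)=112/195=0.5744
Model B: P=32/70=0.4571, R=32/82=0.3902, F1=2PR/(P+R)=2TP/(2TP+FP+FN)=64/152=0.4211
0.5744 > 0.4211 → Model A

Model A


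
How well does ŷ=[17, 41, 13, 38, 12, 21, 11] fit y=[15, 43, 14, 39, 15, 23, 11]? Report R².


ȳ = 22.8571
SS_res = Σ(y-ŷ)² = 23
SS_tot = Σ(y-ȳ)² = 1008.86
R² = 1 - SS_res/SS_tot = 1 - 0.0228 = 0.9772

0.9772


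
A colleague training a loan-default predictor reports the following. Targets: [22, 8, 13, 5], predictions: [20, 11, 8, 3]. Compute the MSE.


Squared errors: (22-20)²=4, (8-11)²=9, (13-8)²=25, (5-3)²=4
Sum = 42
MSE = 42/4 = 21/2

21/2


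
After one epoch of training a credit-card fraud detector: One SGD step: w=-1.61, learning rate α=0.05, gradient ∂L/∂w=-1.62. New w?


w_new = w - α·∇
= -1.61 - 0.05·-1.62
= -1.61 + 0.081
= -1.529

-1.529


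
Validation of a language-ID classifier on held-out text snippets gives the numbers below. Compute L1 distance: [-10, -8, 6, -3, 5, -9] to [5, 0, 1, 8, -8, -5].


d = |-10-5| + |-8-0| + |6-1| + |-3-8| + |5+ 8| + |-9+ 5|
  = 15 + 8 + 5 + 11 + 13 + 4
  = 56

56


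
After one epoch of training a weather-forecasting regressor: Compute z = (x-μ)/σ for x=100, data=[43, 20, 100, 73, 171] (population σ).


μ = 81.4, σ = 52.3244
z = (100 - 81.4)/52.3244 = 0.3555

0.3555


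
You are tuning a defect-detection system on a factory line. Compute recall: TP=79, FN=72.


Recall = TP/(TP+FN)
= 79/(79+72)
= 79/151 = 52.32%

52.32%


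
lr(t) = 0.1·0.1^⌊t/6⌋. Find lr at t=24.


n_drops = ⌊24/6⌋ = 4
lr = 0.1·0.1^4 = 0.1·0.0001 = 0.00001

0.00001


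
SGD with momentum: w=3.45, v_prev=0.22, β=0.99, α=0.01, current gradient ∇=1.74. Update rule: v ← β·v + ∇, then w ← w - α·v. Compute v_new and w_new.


v_new = 0.99·0.22 + 1.74 = 0.2178 + 1.74 = 1.9578
w_new = 3.45 - 0.01·1.9578 = 3.45 - 0.019578 = 3.430422

v_new=1.9578, w_new=3.430422


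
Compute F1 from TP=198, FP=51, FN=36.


Precision = 198/249 = 0.7952
Recall = 198/234 = 0.8462
F1 = 2·P·R/(P+R) = 2·TP/(2·TP+FP+FN) = 396/(396+51+36) = 396/483 = 0.8199

0.8199


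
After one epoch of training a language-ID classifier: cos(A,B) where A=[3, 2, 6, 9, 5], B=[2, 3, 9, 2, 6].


A·B = 3·2 + 2·3 + 6·9 + 9·2 + 5·6 = 114
‖A‖ = √155 = 12.4499, ‖B‖ = √134 = 11.5758
cos = 114/(√155·√134) = 114/√20770 = 0.791

0.791


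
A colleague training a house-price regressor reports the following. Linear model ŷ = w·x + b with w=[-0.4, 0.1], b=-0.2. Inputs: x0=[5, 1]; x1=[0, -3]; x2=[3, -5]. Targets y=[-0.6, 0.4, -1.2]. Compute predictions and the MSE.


ŷ0 = (-0.4)·(5) + (0.1)·(1) - 0.2 = -2.1
ŷ1 = (-0.4)·(0) + (0.1)·(-3) - 0.2 = -0.5
ŷ2 = (-0.4)·(3) + (0.1)·(-5) - 0.2 = -1.9
errors² = [2.25, 0.81, 0.49]
MSE = 3.5500/3 = 1.1833

1.1833


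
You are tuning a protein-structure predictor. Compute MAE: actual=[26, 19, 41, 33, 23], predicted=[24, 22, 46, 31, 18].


Absolute errors: |26-24|=2, |19-22|=3, |41-46|=5, |33-31|=2, |23-18|=5
Sum = 17
MAE = 17/5 = 17/5

17/5


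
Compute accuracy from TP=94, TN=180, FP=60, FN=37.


Accuracy = (TP+TN)/(TP+TN+FP+FN)
= (94+180)/(371)
= 274/371 = 73.85%

73.85%


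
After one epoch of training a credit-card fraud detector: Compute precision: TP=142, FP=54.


Precision = TP/(TP+FP)
= 142/(142+54)
= 142/196 = 72.45%

72.45%


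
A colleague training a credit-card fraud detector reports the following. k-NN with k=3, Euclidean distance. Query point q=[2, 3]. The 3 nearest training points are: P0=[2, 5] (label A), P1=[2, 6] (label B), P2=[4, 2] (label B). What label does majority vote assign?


d(q,P0) = 2.0  (label A)
d(q,P1) = 3.0  (label B)
d(q,P2) = 2.2361  (label B)
Votes: A=1, B=2
Majority → B

B


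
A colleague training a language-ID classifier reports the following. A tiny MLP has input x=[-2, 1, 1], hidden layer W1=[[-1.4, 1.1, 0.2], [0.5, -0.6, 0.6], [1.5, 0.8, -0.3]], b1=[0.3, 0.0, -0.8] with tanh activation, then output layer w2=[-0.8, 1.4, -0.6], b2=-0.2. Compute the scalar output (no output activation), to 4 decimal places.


z1[0] = (-1.4)·(-2) + (1.1)·(1) + (0.2)·(1) + 0.3 = 4.4
z1[1] = (0.5)·(-2) + (-0.6)·(1) + (0.6)·(1) + 0.0 = -1.0
z1[2] = (1.5)·(-2) + (0.8)·(1) + (-0.3)·(1) - 0.8 = -3.3
h = tanh(z1) = [0.9997, -0.7616, -0.9973]
output = (-0.8)·(0.9997) + (1.4)·(-0.7616) + (-0.6)·(-0.9973) - 0.2 = -1.4676

-1.4676


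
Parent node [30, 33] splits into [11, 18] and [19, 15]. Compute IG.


Parent = [30, 33], H_parent = 0.9984
H_left = 0.9576 (n=29), H_right = 0.99 (n=34)
H_children = (29/63)·0.9576 + (34/63)·0.99 = 0.9751
IG = 0.9984 - 0.9751 = 0.0233

0.0233


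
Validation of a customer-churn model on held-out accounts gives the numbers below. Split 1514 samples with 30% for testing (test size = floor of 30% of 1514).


Test = ⌊1514·30/100⌋ = 454
Train = 1514 - 454 = 1060

Train: 1060, Test: 454


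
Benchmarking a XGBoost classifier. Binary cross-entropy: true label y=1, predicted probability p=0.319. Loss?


BCE = -[y·ln(p) + (1-y)·ln(1-p)]
= -1·ln(0.319) - 0
= -ln(0.319) = 1.1426

1.1426


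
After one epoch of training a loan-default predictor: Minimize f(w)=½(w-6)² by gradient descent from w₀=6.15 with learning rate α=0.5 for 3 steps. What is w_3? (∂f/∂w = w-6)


step 1: grad = 6.15-6 = 0.15; w = 6.15 - 0.5·(0.15) = 6.075
step 2: grad = 6.075-6 = 0.075; w = 6.075 - 0.5·(0.075) = 6.0375
step 3: grad = 6.0375-6 = 0.0375; w = 6.0375 - 0.5·(0.0375) = 6.01875

6.01875


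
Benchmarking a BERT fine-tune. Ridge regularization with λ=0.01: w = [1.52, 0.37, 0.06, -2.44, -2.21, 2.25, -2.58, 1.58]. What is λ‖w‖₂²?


‖w‖₂² = (1.52)² + (0.37)² + (0.06)² + (-2.44)² + (-2.21)² + (2.25)² + (-2.58)² + (1.58)²
     = 2.3104 + 0.1369 + 0.0036 + 5.9536 + 4.8841 + 5.0625 + 6.6564 + 2.4964
     = 27.5039
λ·‖w‖₂² = 0.01·27.5039 = 0.275039

0.275039


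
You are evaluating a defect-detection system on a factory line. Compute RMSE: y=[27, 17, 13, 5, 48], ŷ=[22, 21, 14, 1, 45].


MSE = 67/5 = 13.4
RMSE = √(67/5) = 3.6606

3.6606


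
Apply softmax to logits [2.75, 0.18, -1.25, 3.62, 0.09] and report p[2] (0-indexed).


Exponentials: e^2.75=15.6426, e^0.18=1.1972, e^-1.25=0.2865, e^3.62=37.3376, e^0.09=1.0942
Sum = 55.5581
Softmax = [0.2816, 0.0215, 0.0052, 0.672, 0.0197]
p[2] = 0.2865/55.5581 = 0.0052

0.0052


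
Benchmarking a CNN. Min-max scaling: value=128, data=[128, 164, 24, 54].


min=24, max=164
(128-24)/(164-24) = 104/140 = 0.7429

0.7429


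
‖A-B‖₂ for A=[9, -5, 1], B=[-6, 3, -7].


d = √((9+ 6)² + (-5-3)² + (1+ 7)²)
  = √(225 + 64 + 64)
  = √353 = 18.7883

18.7883


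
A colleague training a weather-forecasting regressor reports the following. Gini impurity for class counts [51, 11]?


Probabilities: [51/62, 11/62] ≈ [0.8226, 0.1774]
Σpᵢ² = (2601 + 121)/62² = 2722/3844
Gini = 1 - Σpᵢ² = 1 - 2722/3844 = 0.2919

0.2919


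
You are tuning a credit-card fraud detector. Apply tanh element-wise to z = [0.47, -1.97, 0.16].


tanh(0.47) = 0.4382
tanh(-1.97) = -0.9618
tanh(0.16) = 0.1586
result = [0.4382, -0.9618, 0.1586]

[0.4382, -0.9618, 0.1586]


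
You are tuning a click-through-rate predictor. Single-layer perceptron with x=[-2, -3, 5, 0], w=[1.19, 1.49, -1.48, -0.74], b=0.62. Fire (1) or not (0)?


z = (-2)·(1.19) + (-3)·(1.49) + (5)·(-1.48) + (0)·(-0.74) + 0.62
  = -13.63
step(z) = 0 (z<0)

0


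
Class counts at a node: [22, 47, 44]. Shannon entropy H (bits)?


Probabilities: [22/113, 47/113, 44/113] ≈ [0.1947, 0.4159, 0.3894]
H = -((22/113)·log₂(22/113) + (47/113)·log₂(47/113) + (44/113)·log₂(44/113))
  = 1.5159 bits

1.5159 bits


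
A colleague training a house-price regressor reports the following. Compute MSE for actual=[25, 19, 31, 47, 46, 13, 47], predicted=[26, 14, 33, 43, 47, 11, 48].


Squared errors: (25-26)²=1, (19-14)²=25, (31-33)²=4, (47-43)²=16, (46-47)²=1, (13-11)²=4, (47-48)²=1
Sum = 52
MSE = 52/7 = 52/7

52/7


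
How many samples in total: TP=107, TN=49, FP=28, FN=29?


Total = TP + TN + FP + FN
= 107 + 49 + 28 + 29
= 213
(Predicted positive: 135, predicted negative: 78)

213


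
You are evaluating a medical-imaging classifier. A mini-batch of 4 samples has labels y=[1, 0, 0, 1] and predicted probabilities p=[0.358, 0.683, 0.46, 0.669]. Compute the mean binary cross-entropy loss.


L[0] = -ln(0.358) = 1.0272
L[1] = -ln(1-0.683) = -ln(0.317) = 1.1489
L[2] = -ln(1-0.46) = -ln(0.54) = 0.6162
L[3] = -ln(0.669) = 0.402
mean = (1.0272 + 1.1489 + 0.6162 + 0.402)/4 = 0.7986

0.7986


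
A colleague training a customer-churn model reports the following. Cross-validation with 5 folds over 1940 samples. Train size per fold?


Fold size = 1940/5 = 388
Training per fold = 1940 - 388 = 1552

1552


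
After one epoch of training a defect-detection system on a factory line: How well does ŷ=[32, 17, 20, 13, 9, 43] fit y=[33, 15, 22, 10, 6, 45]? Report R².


ȳ = 21.8333
SS_res = Σ(y-ŷ)² = 31
SS_tot = Σ(y-ȳ)² = 1098.83
R² = 1 - SS_res/SS_tot = 1 - 0.0282 = 0.9718

0.9718


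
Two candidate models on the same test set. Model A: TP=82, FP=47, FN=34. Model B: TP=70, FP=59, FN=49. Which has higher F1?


Model A: P=82/129=0.6357, R=82/116=0.7069, F1=2PR/(P+R)=2TP/(2TP+FP+FN)=164/245=0.6694
Model B: P=70/129=0.5426, R=70/119=0.5882, F1=2PR/(P+R)=2TP/(2TP+FP+FN)=140/248=0.5645
0.6694 > 0.5645 → Model A

Model A


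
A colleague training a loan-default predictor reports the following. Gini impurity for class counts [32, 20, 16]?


Probabilities: [32/68, 20/68, 16/68] ≈ [0.4706, 0.2941, 0.2353]
Σpᵢ² = (1024 + 400 + 256)/68² = 1680/4624
Gini = 1 - Σpᵢ² = 1 - 1680/4624 = 0.6367

0.6367


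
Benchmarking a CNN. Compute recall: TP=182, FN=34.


Recall = TP/(TP+FN)
= 182/(182+34)
= 182/216 = 84.26%

84.26%


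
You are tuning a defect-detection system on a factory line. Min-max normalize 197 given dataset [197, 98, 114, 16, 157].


min=16, max=197
(197-16)/(197-16) = 181/181 = 1.0

1.0


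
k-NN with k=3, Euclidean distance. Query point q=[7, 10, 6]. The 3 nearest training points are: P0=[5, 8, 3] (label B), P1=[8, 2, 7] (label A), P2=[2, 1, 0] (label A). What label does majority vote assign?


d(q,P0) = 4.1231  (label B)
d(q,P1) = 8.124  (label A)
d(q,P2) = 11.9164  (label A)
Votes: A=2, B=1
Majority → A

A


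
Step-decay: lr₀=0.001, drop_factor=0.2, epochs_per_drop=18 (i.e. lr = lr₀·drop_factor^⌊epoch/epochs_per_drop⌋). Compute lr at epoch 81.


n_drops = ⌊81/18⌋ = 4
lr = 0.001·0.2^4 = 0.001·0.0016 = 0.0000016

0.0000016


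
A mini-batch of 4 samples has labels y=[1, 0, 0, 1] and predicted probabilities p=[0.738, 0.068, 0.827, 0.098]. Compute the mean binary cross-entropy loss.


L[0] = -ln(0.738) = 0.3038
L[1] = -ln(1-0.068) = -ln(0.932) = 0.0704
L[2] = -ln(1-0.827) = -ln(0.173) = 1.7545
L[3] = -ln(0.098) = 2.3228
mean = (0.3038 + 0.0704 + 1.7545 + 2.3228)/4 = 1.1129

1.1129


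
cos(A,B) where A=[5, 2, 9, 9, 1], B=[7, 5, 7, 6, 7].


A·B = 5·7 + 2·5 + 9·7 + 9·6 + 1·7 = 169
‖A‖ = √192 = 13.8564, ‖B‖ = √208 = 14.4222
cos = 169/(√192·√208) = 169/√39936 = 0.8457

0.8457


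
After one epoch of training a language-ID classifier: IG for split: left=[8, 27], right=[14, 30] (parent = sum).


Parent = [22, 57], H_parent = 0.8534
H_left = 0.7755 (n=35), H_right = 0.9024 (n=44)
H_children = (35/79)·0.7755 + (44/79)·0.9024 = 0.8462
IG = 0.8534 - 0.8462 = 0.0072

0.0072


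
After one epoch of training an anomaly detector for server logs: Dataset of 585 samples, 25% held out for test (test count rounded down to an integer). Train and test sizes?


Test = ⌊585·25/100⌋ = 146
Train = 585 - 146 = 439

Train: 439, Test: 146


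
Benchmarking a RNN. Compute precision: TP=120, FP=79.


Precision = TP/(TP+FP)
= 120/(120+79)
= 120/199 = 60.3%

60.3%


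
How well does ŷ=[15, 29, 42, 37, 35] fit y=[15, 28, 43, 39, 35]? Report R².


ȳ = 32
SS_res = Σ(y-ŷ)² = 6
SS_tot = Σ(y-ȳ)² = 484
R² = 1 - SS_res/SS_tot = 1 - 0.0124 = 0.9876

0.9876


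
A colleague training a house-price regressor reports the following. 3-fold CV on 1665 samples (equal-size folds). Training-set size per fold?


Fold size = 1665/3 = 555
Training per fold = 1665 - 555 = 1110

1110


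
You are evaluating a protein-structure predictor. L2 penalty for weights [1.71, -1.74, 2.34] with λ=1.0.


‖w‖₂² = (1.71)² + (-1.74)² + (2.34)²
     = 2.9241 + 3.0276 + 5.4756
     = 11.4273
λ·‖w‖₂² = 1.0·11.4273 = 11.4273

11.4273


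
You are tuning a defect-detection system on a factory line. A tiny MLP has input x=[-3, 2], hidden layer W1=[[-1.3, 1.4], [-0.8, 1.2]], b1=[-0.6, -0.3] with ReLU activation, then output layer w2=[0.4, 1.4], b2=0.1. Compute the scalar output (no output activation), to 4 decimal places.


z1[0] = (-1.3)·(-3) + (1.4)·(2) - 0.6 = 6.1
z1[1] = (-0.8)·(-3) + (1.2)·(2) - 0.3 = 4.5
h = ReLU(z1) = [6.1, 4.5]
output = (0.4)·(6.1) + (1.4)·(4.5) + 0.1 = 8.84

8.84


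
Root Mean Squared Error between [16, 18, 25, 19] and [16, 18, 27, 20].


MSE = 5/4 = 1.25
RMSE = √(5/4) = 1.118

1.118


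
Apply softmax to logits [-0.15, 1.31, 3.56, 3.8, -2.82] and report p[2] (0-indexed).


Exponentials: e^-0.15=0.8607, e^1.31=3.7062, e^3.56=35.1632, e^3.8=44.7012, e^-2.82=0.0596
Sum = 84.4909
Softmax = [0.0102, 0.0439, 0.4162, 0.5291, 0.0007]
p[2] = 35.1632/84.4909 = 0.4162

0.4162


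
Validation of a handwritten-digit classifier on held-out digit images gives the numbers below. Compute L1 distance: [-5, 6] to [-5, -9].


d = |-5+ 5| + |6+ 9|
  = 0 + 15
  = 15

15


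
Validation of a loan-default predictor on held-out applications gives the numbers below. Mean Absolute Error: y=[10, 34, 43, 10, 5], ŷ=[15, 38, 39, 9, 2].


Absolute errors: |10-15|=5, |34-38|=4, |43-39|=4, |10-9|=1, |5-2|=3
Sum = 17
MAE = 17/5 = 17/5

17/5
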